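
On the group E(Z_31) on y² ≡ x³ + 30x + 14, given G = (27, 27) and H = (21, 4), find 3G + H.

First 3G:
Repeated addition: build up to 3G.
2G: tangent at (27, 27): λ = (3·27² + 30)/(2·27) ≡ 16/23. 23⁻¹ ≡ 27 (mod 31), so λ ≡ 16·27 ≡ 29.
  x = λ² - 27 - 27 = 841 - 54 ≡ 12; y = λ·(27 - 12) - 27 ≡ 5. → (12, 5)
3G: (12, 5) + (27, 27). λ = (27 - 5)/(27 - 12) ≡ 22/15 mod 31. 15⁻¹ ≡ 29 (mod 31) since 15·29 = 435 ≡ 1, so λ ≡ 18.
  x = λ² - 12 - 27 = 324 - 39 ≡ 6; y = λ·(12 - 6) - 5 ≡ 10. → (6, 10)
3G = (6, 10).
Finally 3G + H:
(6, 10) + (21, 4). λ = (4 - 10)/(21 - 6) ≡ 25/15 mod 31. 15⁻¹ ≡ 29 (mod 31) since 15·29 = 435 ≡ 1, so λ ≡ 12.
  x = λ² - 6 - 21 = 144 - 27 ≡ 24; y = λ·(6 - 24) - 10 ≡ 22. → (24, 22)

(24, 22)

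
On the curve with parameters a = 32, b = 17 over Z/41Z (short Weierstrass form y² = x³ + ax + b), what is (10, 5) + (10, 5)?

(31, 3)

tangent at (10, 5): λ = (3·10² + 32)/(2·5) ≡ 4/10. 10⁻¹ ≡ 37 (mod 41) since 10·37 = 370 ≡ 1, so λ ≡ 4·37 ≡ 25.
  x = λ² - 10 - 10 = 625 - 20 ≡ 31; y = λ·(10 - 31) - 5 ≡ 3. → (31, 3)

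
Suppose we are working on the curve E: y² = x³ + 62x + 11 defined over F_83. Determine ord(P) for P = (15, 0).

2

2P: (15, 0) + (15, 0): same x and y₁ ≡ -y₂, so the sum is the point at infinity.
2P = the point at infinity, so the order is 2.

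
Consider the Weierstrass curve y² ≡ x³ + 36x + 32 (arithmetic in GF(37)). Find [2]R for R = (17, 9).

(15, 5)

tangent at (17, 9): λ = (3·17² + 36)/(2·9) ≡ 15/18. 18⁻¹ ≡ 35 (mod 37), so λ ≡ 15·35 ≡ 7.
  x = λ² - 17 - 17 = 49 - 34 ≡ 15; y = λ·(17 - 15) - 9 ≡ 5. → (15, 5)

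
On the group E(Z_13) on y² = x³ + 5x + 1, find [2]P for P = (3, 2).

(6, 0)

tangent at (3, 2): λ = (3·3² + 5)/(2·2) ≡ 6/4. 4⁻¹ ≡ 10 (mod 13), so λ ≡ 6·10 ≡ 8.
  x = λ² - 3 - 3 = 64 - 6 ≡ 6; y = λ·(3 - 6) - 2 ≡ 0. → (6, 0)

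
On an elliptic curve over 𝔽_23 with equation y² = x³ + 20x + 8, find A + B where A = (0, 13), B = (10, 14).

(16, 13)

(0, 13) + (10, 14). λ = (14 - 13)/(10 - 0) ≡ 1/10 mod 23. 10⁻¹ ≡ 7 (mod 23) since 10·7 = 70 ≡ 1, so λ ≡ 7.
  x = λ² - 0 - 10 = 49 - 10 ≡ 16; y = λ·(0 - 16) - 13 ≡ 13. → (16, 13)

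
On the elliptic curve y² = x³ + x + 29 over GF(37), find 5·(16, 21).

(12, 20)

Write Q = (16, 21).
Double-and-add on 5 = (101)₂. Start with Q = (16, 21) for the leading 1-bit.
double: tangent at (16, 21): λ = (3·16² + 1)/(2·21) ≡ 29/5. 5⁻¹ ≡ 15 (mod 37), so λ ≡ 29·15 ≡ 28.
  x = λ² - 16 - 16 = 784 - 32 ≡ 12; y = λ·(16 - 12) - 21 ≡ 17. → (12, 17)
double: tangent at (12, 17): λ = (3·12² + 1)/(2·17) ≡ 26/34. 34⁻¹ ≡ 12 (mod 37) since 34·12 = 408 ≡ 1, so λ ≡ 26·12 ≡ 16.
  x = λ² - 12 - 12 = 256 - 24 ≡ 10; y = λ·(12 - 10) - 17 ≡ 15. → (10, 15)
add Q: (10, 15) + (16, 21). λ = (21 - 15)/(16 - 10) ≡ 6/6 mod 37. 6⁻¹ ≡ 31 (mod 37), so λ ≡ 1.
  x = λ² - 10 - 16 = 1 - 26 ≡ 12; y = λ·(10 - 12) - 15 ≡ 20. → (12, 20)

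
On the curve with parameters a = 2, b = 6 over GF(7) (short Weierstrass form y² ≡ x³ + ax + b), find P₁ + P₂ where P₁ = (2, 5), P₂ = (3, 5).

(2, 5) + (3, 5). λ = (5 - 5)/(3 - 2) ≡ 0/1 mod 7. 1⁻¹ ≡ 1 (mod 7) since 1·1 = 1 ≡ 1, so λ ≡ 0.
  x = λ² - 2 - 3 = 0 - 5 ≡ 2; y = λ·(2 - 2) - 5 ≡ 2. → (2, 2)

(2, 2)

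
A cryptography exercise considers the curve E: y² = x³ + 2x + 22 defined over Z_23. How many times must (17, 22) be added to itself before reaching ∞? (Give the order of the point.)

9

2P: tangent at (17, 22): λ = (3·17² + 2)/(2·22) ≡ 18/21. 21⁻¹ ≡ 11 (mod 23), so λ ≡ 18·11 ≡ 14.
  x = λ² - 17 - 17 = 196 - 34 ≡ 1; y = λ·(17 - 1) - 22 ≡ 18. → (1, 18)
3P: (1, 18) + (17, 22). λ = (22 - 18)/(17 - 1) ≡ 4/16 mod 23. 16⁻¹ ≡ 13 (mod 23) since 16·13 = 208 ≡ 1, so λ ≡ 6.
  x = λ² - 1 - 17 = 36 - 18 ≡ 18; y = λ·(1 - 18) - 18 ≡ 18. → (18, 18)
4P: (18, 18) + (17, 22). λ = (22 - 18)/(17 - 18) ≡ 4/22 mod 23. 22⁻¹ ≡ 22 (mod 23), so λ ≡ 19.
  x = λ² - 18 - 17 = 361 - 35 ≡ 4; y = λ·(18 - 4) - 18 ≡ 18. → (4, 18)
5P: (4, 18) + (17, 22). λ = (22 - 18)/(17 - 4) ≡ 4/13 mod 23. 13⁻¹ ≡ 16 (mod 23), so λ ≡ 18.
  x = λ² - 4 - 17 = 324 - 21 ≡ 4; y = λ·(4 - 4) - 18 ≡ 5. → (4, 5)
6P: (4, 5) + (17, 22). λ = (22 - 5)/(17 - 4) ≡ 17/13 mod 23. 13⁻¹ ≡ 16 (mod 23) since 13·16 = 208 ≡ 1, so λ ≡ 19.
  x = λ² - 4 - 17 = 361 - 21 ≡ 18; y = λ·(4 - 18) - 5 ≡ 5. → (18, 5)
7P: (18, 5) + (17, 22). λ = (22 - 5)/(17 - 18) ≡ 17/22 mod 23. 22⁻¹ ≡ 22 (mod 23) since 22·22 = 484 ≡ 1, so λ ≡ 6.
  x = λ² - 18 - 17 = 36 - 35 ≡ 1; y = λ·(18 - 1) - 5 ≡ 5. → (1, 5)
8P: (1, 5) + (17, 22). λ = (22 - 5)/(17 - 1) ≡ 17/16 mod 23. 16⁻¹ ≡ 13 (mod 23), so λ ≡ 14.
  x = λ² - 1 - 17 = 196 - 18 ≡ 17; y = λ·(1 - 17) - 5 ≡ 1. → (17, 1)
9P: (17, 1) + (17, 22): same x and y₁ ≡ -y₂, so the sum is ∞.
9P = ∞, so the order is 9.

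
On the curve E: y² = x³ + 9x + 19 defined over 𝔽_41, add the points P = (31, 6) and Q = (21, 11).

(20, 9)

(31, 6) + (21, 11). λ = (11 - 6)/(21 - 31) ≡ 5/31 mod 41. 31⁻¹ ≡ 4 (mod 41), so λ ≡ 20.
  x = λ² - 31 - 21 = 400 - 52 ≡ 20; y = λ·(31 - 20) - 6 ≡ 9. → (20, 9)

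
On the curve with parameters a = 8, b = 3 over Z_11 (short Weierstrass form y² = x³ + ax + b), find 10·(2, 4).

(5, 5)

Write P = (2, 4).
Double-and-add on 10 = (1010)₂. Start with P = (2, 4) for the leading 1-bit.
double: tangent at (2, 4): λ = (3·2² + 8)/(2·4) ≡ 9/8. 8⁻¹ ≡ 7 (mod 11), so λ ≡ 9·7 ≡ 8.
  x = λ² - 2 - 2 = 64 - 4 ≡ 5; y = λ·(2 - 5) - 4 ≡ 5. → (5, 5)
double: tangent at (5, 5): λ = (3·5² + 8)/(2·5) ≡ 6/10. 10⁻¹ ≡ 10 (mod 11), so λ ≡ 6·10 ≡ 5.
  x = λ² - 5 - 5 = 25 - 10 ≡ 4; y = λ·(5 - 4) - 5 ≡ 0. → (4, 0)
add P: (4, 0) + (2, 4). λ = (4 - 0)/(2 - 4) ≡ 4/9 mod 11. 9⁻¹ ≡ 5 (mod 11) since 9·5 = 45 ≡ 1, so λ ≡ 9.
  x = λ² - 4 - 2 = 81 - 6 ≡ 9; y = λ·(4 - 9) - 0 ≡ 10. → (9, 10)
double: tangent at (9, 10): λ = (3·9² + 8)/(2·10) ≡ 9/9. 9⁻¹ ≡ 5 (mod 11), so λ ≡ 9·5 ≡ 1.
  x = λ² - 9 - 9 = 1 - 18 ≡ 5; y = λ·(9 - 5) - 10 ≡ 5. → (5, 5)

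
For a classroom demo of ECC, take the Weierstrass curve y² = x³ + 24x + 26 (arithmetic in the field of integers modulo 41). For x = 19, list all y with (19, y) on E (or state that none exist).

x³ + 24x + 26 = 7341 ≡ 2 (mod 41).
Square roots of 2 mod 41: 17 and 24 (since 17² = 289 ≡ 2).

17, 24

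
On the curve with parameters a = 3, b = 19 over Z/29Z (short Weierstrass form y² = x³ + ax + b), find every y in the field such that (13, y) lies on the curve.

x³ + 3x + 19 = 2255 ≡ 22 (mod 29).
Square roots of 22 mod 29: 14 and 15 (since 14² = 196 ≡ 22).

14, 15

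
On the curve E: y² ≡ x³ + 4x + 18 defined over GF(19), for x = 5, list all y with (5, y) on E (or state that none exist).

7, 12

x³ + 4x + 18 = 163 ≡ 11 (mod 19).
Square roots of 11 mod 19: 7 and 12 (since 7² = 49 ≡ 11).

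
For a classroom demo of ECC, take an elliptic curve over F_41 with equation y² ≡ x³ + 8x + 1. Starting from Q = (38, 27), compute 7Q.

(40, 19)

Double-and-add on 7 = (111)₂. Start with Q = (38, 27) for the leading 1-bit.
double: tangent at (38, 27): λ = (3·38² + 8)/(2·27) ≡ 35/13. 13⁻¹ ≡ 19 (mod 41), so λ ≡ 35·19 ≡ 9.
  x = λ² - 38 - 38 = 81 - 76 ≡ 5; y = λ·(38 - 5) - 27 ≡ 24. → (5, 24)
add Q: (5, 24) + (38, 27). λ = (27 - 24)/(38 - 5) ≡ 3/33 mod 41. 33⁻¹ ≡ 5 (mod 41) since 33·5 = 165 ≡ 1, so λ ≡ 15.
  x = λ² - 5 - 38 = 225 - 43 ≡ 18; y = λ·(5 - 18) - 24 ≡ 27. → (18, 27)
double: tangent at (18, 27): λ = (3·18² + 8)/(2·27) ≡ 37/13. 13⁻¹ ≡ 19 (mod 41), so λ ≡ 37·19 ≡ 6.
  x = λ² - 18 - 18 = 36 - 36 ≡ 0; y = λ·(18 - 0) - 27 ≡ 40. → (0, 40)
add Q: (0, 40) + (38, 27). λ = (27 - 40)/(38 - 0) ≡ 28/38 mod 41. 38⁻¹ ≡ 27 (mod 41), so λ ≡ 18.
  x = λ² - 0 - 38 = 324 - 38 ≡ 40; y = λ·(0 - 40) - 40 ≡ 19. → (40, 19)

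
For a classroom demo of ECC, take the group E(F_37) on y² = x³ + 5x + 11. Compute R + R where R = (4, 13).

(25, 31)

tangent at (4, 13): λ = (3·4² + 5)/(2·13) ≡ 16/26. 26⁻¹ ≡ 10 (mod 37) since 26·10 = 260 ≡ 1, so λ ≡ 16·10 ≡ 12.
  x = λ² - 4 - 4 = 144 - 8 ≡ 25; y = λ·(4 - 25) - 13 ≡ 31. → (25, 31)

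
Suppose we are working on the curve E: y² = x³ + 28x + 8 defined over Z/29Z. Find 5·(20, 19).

Write G = (20, 19).
Double-and-add on 5 = (101)₂. Start with G = (20, 19) for the leading 1-bit.
double: tangent at (20, 19): λ = (3·20² + 28)/(2·19) ≡ 10/9. 9⁻¹ ≡ 13 (mod 29), so λ ≡ 10·13 ≡ 14.
  x = λ² - 20 - 20 = 196 - 40 ≡ 11; y = λ·(20 - 11) - 19 ≡ 20. → (11, 20)
double: tangent at (11, 20): λ = (3·11² + 28)/(2·20) ≡ 14/11. 11⁻¹ ≡ 8 (mod 29) since 11·8 = 88 ≡ 1, so λ ≡ 14·8 ≡ 25.
  x = λ² - 11 - 11 = 625 - 22 ≡ 23; y = λ·(11 - 23) - 20 ≡ 28. → (23, 28)
add G: (23, 28) + (20, 19). λ = (19 - 28)/(20 - 23) ≡ 20/26 mod 29. 26⁻¹ ≡ 19 (mod 29), so λ ≡ 3.
  x = λ² - 23 - 20 = 9 - 43 ≡ 24; y = λ·(23 - 24) - 28 ≡ 27. → (24, 27)

(24, 27)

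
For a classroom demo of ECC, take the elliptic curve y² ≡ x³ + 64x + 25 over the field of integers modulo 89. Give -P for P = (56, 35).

-(56, 35) = (56, -35 mod 89) = (56, 54).

(56, 54)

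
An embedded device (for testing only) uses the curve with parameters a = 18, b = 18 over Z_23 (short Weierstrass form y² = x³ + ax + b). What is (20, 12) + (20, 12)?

tangent at (20, 12): λ = (3·20² + 18)/(2·12) ≡ 22/1. 1⁻¹ ≡ 1 (mod 23) since 1·1 = 1 ≡ 1, so λ ≡ 22·1 ≡ 22.
  x = λ² - 20 - 20 = 484 - 40 ≡ 7; y = λ·(20 - 7) - 12 ≡ 21. → (7, 21)

(7, 21)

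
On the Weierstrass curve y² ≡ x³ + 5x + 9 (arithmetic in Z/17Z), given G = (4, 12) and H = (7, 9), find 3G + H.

First 3G:
Repeated addition: build up to 3G.
2G: tangent at (4, 12): λ = (3·4² + 5)/(2·12) ≡ 2/7. 7⁻¹ ≡ 5 (mod 17), so λ ≡ 2·5 ≡ 10.
  x = λ² - 4 - 4 = 100 - 8 ≡ 7; y = λ·(4 - 7) - 12 ≡ 9. → (7, 9)
3G: (7, 9) + (4, 12). λ = (12 - 9)/(4 - 7) ≡ 3/14 mod 17. 14⁻¹ ≡ 11 (mod 17) since 14·11 = 154 ≡ 1, so λ ≡ 16.
  x = λ² - 7 - 4 = 256 - 11 ≡ 7; y = λ·(7 - 7) - 9 ≡ 8. → (7, 8)
3G = (7, 8).
Finally 3G + H:
(7, 8) + (7, 9): same x and y₁ ≡ -y₂, so the sum is O.

O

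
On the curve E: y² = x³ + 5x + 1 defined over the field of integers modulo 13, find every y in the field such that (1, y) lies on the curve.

none

x³ + 5x + 1 = 7 ≡ 7 (mod 13).
7 is a non-residue mod 13; no y exists.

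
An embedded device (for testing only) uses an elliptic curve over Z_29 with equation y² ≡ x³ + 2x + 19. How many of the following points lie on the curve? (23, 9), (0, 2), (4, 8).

(23, 9): 9² ≡ 23, rhs ≡ 23 → on.
(0, 2): 2² ≡ 4, rhs ≡ 19 → off.
(4, 8): 8² ≡ 6, rhs ≡ 4 → off.

1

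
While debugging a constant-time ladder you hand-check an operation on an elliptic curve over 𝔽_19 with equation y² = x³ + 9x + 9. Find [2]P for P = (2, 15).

tangent at (2, 15): λ = (3·2² + 9)/(2·15) ≡ 2/11. 11⁻¹ ≡ 7 (mod 19), so λ ≡ 2·7 ≡ 14.
  x = λ² - 2 - 2 = 196 - 4 ≡ 2; y = λ·(2 - 2) - 15 ≡ 4. → (2, 4)

(2, 4)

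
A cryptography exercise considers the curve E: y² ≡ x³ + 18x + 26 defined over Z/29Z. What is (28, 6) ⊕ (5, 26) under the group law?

(20, 11)

(28, 6) + (5, 26). λ = (26 - 6)/(5 - 28) ≡ 20/6 mod 29. 6⁻¹ ≡ 5 (mod 29), so λ ≡ 13.
  x = λ² - 28 - 5 = 169 - 33 ≡ 20; y = λ·(28 - 20) - 6 ≡ 11. → (20, 11)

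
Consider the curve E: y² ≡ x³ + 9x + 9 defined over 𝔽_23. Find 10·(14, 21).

(19, 22)

Write Q = (14, 21).
Double-and-add on 10 = (1010)₂. Start with Q = (14, 21) for the leading 1-bit.
double: tangent at (14, 21): λ = (3·14² + 9)/(2·21) ≡ 22/19. 19⁻¹ ≡ 17 (mod 23) since 19·17 = 323 ≡ 1, so λ ≡ 22·17 ≡ 6.
  x = λ² - 14 - 14 = 36 - 28 ≡ 8; y = λ·(14 - 8) - 21 ≡ 15. → (8, 15)
double: tangent at (8, 15): λ = (3·8² + 9)/(2·15) ≡ 17/7. 7⁻¹ ≡ 10 (mod 23), so λ ≡ 17·10 ≡ 9.
  x = λ² - 8 - 8 = 81 - 16 ≡ 19; y = λ·(8 - 19) - 15 ≡ 1. → (19, 1)
add Q: (19, 1) + (14, 21). λ = (21 - 1)/(14 - 19) ≡ 20/18 mod 23. 18⁻¹ ≡ 9 (mod 23), so λ ≡ 19.
  x = λ² - 19 - 14 = 361 - 33 ≡ 6; y = λ·(19 - 6) - 1 ≡ 16. → (6, 16)
double: tangent at (6, 16): λ = (3·6² + 9)/(2·16) ≡ 2/9. 9⁻¹ ≡ 18 (mod 23), so λ ≡ 2·18 ≡ 13.
  x = λ² - 6 - 6 = 169 - 12 ≡ 19; y = λ·(6 - 19) - 16 ≡ 22. → (19, 22)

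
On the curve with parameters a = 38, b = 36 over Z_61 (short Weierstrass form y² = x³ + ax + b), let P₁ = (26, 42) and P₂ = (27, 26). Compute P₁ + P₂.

(20, 45)

(26, 42) + (27, 26). λ = (26 - 42)/(27 - 26) ≡ 45/1 mod 61. 1⁻¹ ≡ 1 (mod 61) since 1·1 = 1 ≡ 1, so λ ≡ 45.
  x = λ² - 26 - 27 = 2025 - 53 ≡ 20; y = λ·(26 - 20) - 42 ≡ 45. → (20, 45)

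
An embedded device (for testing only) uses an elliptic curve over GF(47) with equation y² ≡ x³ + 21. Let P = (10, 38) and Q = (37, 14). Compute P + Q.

(24, 11)

(10, 38) + (37, 14). λ = (14 - 38)/(37 - 10) ≡ 23/27 mod 47. 27⁻¹ ≡ 7 (mod 47), so λ ≡ 20.
  x = λ² - 10 - 37 = 400 - 47 ≡ 24; y = λ·(10 - 24) - 38 ≡ 11. → (24, 11)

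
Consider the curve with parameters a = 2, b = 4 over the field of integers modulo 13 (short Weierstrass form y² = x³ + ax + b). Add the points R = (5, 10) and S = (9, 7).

(5, 10) + (9, 7). λ = (7 - 10)/(9 - 5) ≡ 10/4 mod 13. 4⁻¹ ≡ 10 (mod 13), so λ ≡ 9.
  x = λ² - 5 - 9 = 81 - 14 ≡ 2; y = λ·(5 - 2) - 10 ≡ 4. → (2, 4)

(2, 4)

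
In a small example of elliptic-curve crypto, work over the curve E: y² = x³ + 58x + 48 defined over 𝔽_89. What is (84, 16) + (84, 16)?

(55, 35)

tangent at (84, 16): λ = (3·84² + 58)/(2·16) ≡ 44/32. 32⁻¹ ≡ 64 (mod 89), so λ ≡ 44·64 ≡ 57.
  x = λ² - 84 - 84 = 3249 - 168 ≡ 55; y = λ·(84 - 55) - 16 ≡ 35. → (55, 35)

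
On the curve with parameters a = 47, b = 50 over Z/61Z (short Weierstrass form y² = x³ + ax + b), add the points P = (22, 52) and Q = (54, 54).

(41, 4)

(22, 52) + (54, 54). λ = (54 - 52)/(54 - 22) ≡ 2/32 mod 61. 32⁻¹ ≡ 21 (mod 61) since 32·21 = 672 ≡ 1, so λ ≡ 42.
  x = λ² - 22 - 54 = 1764 - 76 ≡ 41; y = λ·(22 - 41) - 52 ≡ 4. → (41, 4)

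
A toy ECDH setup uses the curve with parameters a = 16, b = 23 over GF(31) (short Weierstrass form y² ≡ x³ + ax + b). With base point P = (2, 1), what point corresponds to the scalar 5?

(26, 2)

Repeated addition: build up to 5P.
2P: tangent at (2, 1): λ = (3·2² + 16)/(2·1) ≡ 28/2. 2⁻¹ ≡ 16 (mod 31) since 2·16 = 32 ≡ 1, so λ ≡ 28·16 ≡ 14.
  x = λ² - 2 - 2 = 196 - 4 ≡ 6; y = λ·(2 - 6) - 1 ≡ 5. → (6, 5)
3P: (6, 5) + (2, 1). λ = (1 - 5)/(2 - 6) ≡ 27/27 mod 31. 27⁻¹ ≡ 23 (mod 31), so λ ≡ 1.
  x = λ² - 6 - 2 = 1 - 8 ≡ 24; y = λ·(6 - 24) - 5 ≡ 8. → (24, 8)
4P: (24, 8) + (2, 1). λ = (1 - 8)/(2 - 24) ≡ 24/9 mod 31. 9⁻¹ ≡ 7 (mod 31) since 9·7 = 63 ≡ 1, so λ ≡ 13.
  x = λ² - 24 - 2 = 169 - 26 ≡ 19; y = λ·(24 - 19) - 8 ≡ 26. → (19, 26)
5P: (19, 26) + (2, 1). λ = (1 - 26)/(2 - 19) ≡ 6/14 mod 31. 14⁻¹ ≡ 20 (mod 31), so λ ≡ 27.
  x = λ² - 19 - 2 = 729 - 21 ≡ 26; y = λ·(19 - 26) - 26 ≡ 2. → (26, 2)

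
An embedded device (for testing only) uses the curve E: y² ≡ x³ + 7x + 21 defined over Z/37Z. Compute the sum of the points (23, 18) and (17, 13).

(9, 6)

(23, 18) + (17, 13). λ = (13 - 18)/(17 - 23) ≡ 32/31 mod 37. 31⁻¹ ≡ 6 (mod 37), so λ ≡ 7.
  x = λ² - 23 - 17 = 49 - 40 ≡ 9; y = λ·(23 - 9) - 18 ≡ 6. → (9, 6)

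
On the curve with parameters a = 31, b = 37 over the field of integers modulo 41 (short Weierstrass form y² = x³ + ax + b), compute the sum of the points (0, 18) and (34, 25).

(0, 18) + (34, 25). λ = (25 - 18)/(34 - 0) ≡ 7/34 mod 41. 34⁻¹ ≡ 35 (mod 41) since 34·35 = 1190 ≡ 1, so λ ≡ 40.
  x = λ² - 0 - 34 = 1600 - 34 ≡ 8; y = λ·(0 - 8) - 18 ≡ 31. → (8, 31)

(8, 31)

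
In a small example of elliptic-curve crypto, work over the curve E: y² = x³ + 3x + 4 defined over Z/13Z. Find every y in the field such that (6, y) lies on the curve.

2, 11

x³ + 3x + 4 = 238 ≡ 4 (mod 13).
Square roots of 4 mod 13: 2 and 11 (since 2² = 4 ≡ 4).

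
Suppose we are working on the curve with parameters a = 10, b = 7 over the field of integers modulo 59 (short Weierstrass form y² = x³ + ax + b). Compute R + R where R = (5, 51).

(12, 12)

tangent at (5, 51): λ = (3·5² + 10)/(2·51) ≡ 26/43. 43⁻¹ ≡ 11 (mod 59), so λ ≡ 26·11 ≡ 50.
  x = λ² - 5 - 5 = 2500 - 10 ≡ 12; y = λ·(5 - 12) - 51 ≡ 12. → (12, 12)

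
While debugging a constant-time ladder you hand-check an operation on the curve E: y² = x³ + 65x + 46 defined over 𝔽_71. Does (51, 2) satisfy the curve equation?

y² = 2² ≡ 4; x³ + 65x + 46 = 136012 ≡ 47 (mod 71). 4 ≠ 47.

no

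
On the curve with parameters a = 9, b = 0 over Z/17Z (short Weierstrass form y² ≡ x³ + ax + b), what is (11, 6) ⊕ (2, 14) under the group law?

(11, 6) + (2, 14). λ = (14 - 6)/(2 - 11) ≡ 8/8 mod 17. 8⁻¹ ≡ 15 (mod 17), so λ ≡ 1.
  x = λ² - 11 - 2 = 1 - 13 ≡ 5; y = λ·(11 - 5) - 6 ≡ 0. → (5, 0)

(5, 0)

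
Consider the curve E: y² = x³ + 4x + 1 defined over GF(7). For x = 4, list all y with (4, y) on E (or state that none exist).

x³ + 4x + 1 = 81 ≡ 4 (mod 7).
Square roots of 4 mod 7: 2 and 5 (since 2² = 4 ≡ 4).

2, 5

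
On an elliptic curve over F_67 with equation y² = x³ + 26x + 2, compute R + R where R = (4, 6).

tangent at (4, 6): λ = (3·4² + 26)/(2·6) ≡ 7/12. 12⁻¹ ≡ 28 (mod 67), so λ ≡ 7·28 ≡ 62.
  x = λ² - 4 - 4 = 3844 - 8 ≡ 17; y = λ·(4 - 17) - 6 ≡ 59. → (17, 59)

(17, 59)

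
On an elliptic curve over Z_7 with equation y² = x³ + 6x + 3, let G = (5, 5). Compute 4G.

(5, 5)

Double-and-add on 4 = (100)₂. Start with G = (5, 5) for the leading 1-bit.
double: tangent at (5, 5): λ = (3·5² + 6)/(2·5) ≡ 4/3. 3⁻¹ ≡ 5 (mod 7) since 3·5 = 15 ≡ 1, so λ ≡ 4·5 ≡ 6.
  x = λ² - 5 - 5 = 36 - 10 ≡ 5; y = λ·(5 - 5) - 5 ≡ 2. → (5, 2)
double: tangent at (5, 2): λ = (3·5² + 6)/(2·2) ≡ 4/4. 4⁻¹ ≡ 2 (mod 7), so λ ≡ 4·2 ≡ 1.
  x = λ² - 5 - 5 = 1 - 10 ≡ 5; y = λ·(5 - 5) - 2 ≡ 5. → (5, 5)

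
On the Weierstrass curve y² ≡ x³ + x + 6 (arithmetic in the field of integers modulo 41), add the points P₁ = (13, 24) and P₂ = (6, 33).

(27, 35)

(13, 24) + (6, 33). λ = (33 - 24)/(6 - 13) ≡ 9/34 mod 41. 34⁻¹ ≡ 35 (mod 41), so λ ≡ 28.
  x = λ² - 13 - 6 = 784 - 19 ≡ 27; y = λ·(13 - 27) - 24 ≡ 35. → (27, 35)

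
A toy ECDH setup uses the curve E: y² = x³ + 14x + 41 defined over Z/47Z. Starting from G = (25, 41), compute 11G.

Double-and-add on 11 = (1011)₂. Start with G = (25, 41) for the leading 1-bit.
double: tangent at (25, 41): λ = (3·25² + 14)/(2·41) ≡ 9/35. 35⁻¹ ≡ 43 (mod 47), so λ ≡ 9·43 ≡ 11.
  x = λ² - 25 - 25 = 121 - 50 ≡ 24; y = λ·(25 - 24) - 41 ≡ 17. → (24, 17)
double: tangent at (24, 17): λ = (3·24² + 14)/(2·17) ≡ 3/34. 34⁻¹ ≡ 18 (mod 47), so λ ≡ 3·18 ≡ 7.
  x = λ² - 24 - 24 = 49 - 48 ≡ 1; y = λ·(24 - 1) - 17 ≡ 3. → (1, 3)
add G: (1, 3) + (25, 41). λ = (41 - 3)/(25 - 1) ≡ 38/24 mod 47. 24⁻¹ ≡ 2 (mod 47) since 24·2 = 48 ≡ 1, so λ ≡ 29.
  x = λ² - 1 - 25 = 841 - 26 ≡ 16; y = λ·(1 - 16) - 3 ≡ 32. → (16, 32)
double: tangent at (16, 32): λ = (3·16² + 14)/(2·32) ≡ 30/17. 17⁻¹ ≡ 36 (mod 47) since 17·36 = 612 ≡ 1, so λ ≡ 30·36 ≡ 46.
  x = λ² - 16 - 16 = 2116 - 32 ≡ 16; y = λ·(16 - 16) - 32 ≡ 15. → (16, 15)
add G: (16, 15) + (25, 41). λ = (41 - 15)/(25 - 16) ≡ 26/9 mod 47. 9⁻¹ ≡ 21 (mod 47) since 9·21 = 189 ≡ 1, so λ ≡ 29.
  x = λ² - 16 - 25 = 841 - 41 ≡ 1; y = λ·(16 - 1) - 15 ≡ 44. → (1, 44)

(1, 44)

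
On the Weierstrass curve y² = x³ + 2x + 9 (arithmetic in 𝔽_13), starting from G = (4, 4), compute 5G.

(0, 3)

Double-and-add on 5 = (101)₂. Start with G = (4, 4) for the leading 1-bit.
double: tangent at (4, 4): λ = (3·4² + 2)/(2·4) ≡ 11/8. 8⁻¹ ≡ 5 (mod 13) since 8·5 = 40 ≡ 1, so λ ≡ 11·5 ≡ 3.
  x = λ² - 4 - 4 = 9 - 8 ≡ 1; y = λ·(4 - 1) - 4 ≡ 5. → (1, 5)
double: tangent at (1, 5): λ = (3·1² + 2)/(2·5) ≡ 5/10. 10⁻¹ ≡ 4 (mod 13), so λ ≡ 5·4 ≡ 7.
  x = λ² - 1 - 1 = 49 - 2 ≡ 8; y = λ·(1 - 8) - 5 ≡ 11. → (8, 11)
add G: (8, 11) + (4, 4). λ = (4 - 11)/(4 - 8) ≡ 6/9 mod 13. 9⁻¹ ≡ 3 (mod 13), so λ ≡ 5.
  x = λ² - 8 - 4 = 25 - 12 ≡ 0; y = λ·(8 - 0) - 11 ≡ 3. → (0, 3)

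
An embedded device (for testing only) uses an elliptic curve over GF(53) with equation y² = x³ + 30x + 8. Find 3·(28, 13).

(39, 36)

Write G = (28, 13).
Repeated addition: build up to 3G.
2G: tangent at (28, 13): λ = (3·28² + 30)/(2·13) ≡ 50/26. 26⁻¹ ≡ 51 (mod 53) since 26·51 = 1326 ≡ 1, so λ ≡ 50·51 ≡ 6.
  x = λ² - 28 - 28 = 36 - 56 ≡ 33; y = λ·(28 - 33) - 13 ≡ 10. → (33, 10)
3G: (33, 10) + (28, 13). λ = (13 - 10)/(28 - 33) ≡ 3/48 mod 53. 48⁻¹ ≡ 21 (mod 53) since 48·21 = 1008 ≡ 1, so λ ≡ 10.
  x = λ² - 33 - 28 = 100 - 61 ≡ 39; y = λ·(33 - 39) - 10 ≡ 36. → (39, 36)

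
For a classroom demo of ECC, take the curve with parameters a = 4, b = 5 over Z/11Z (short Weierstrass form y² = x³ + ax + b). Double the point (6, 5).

(3, 0)

tangent at (6, 5): λ = (3·6² + 4)/(2·5) ≡ 2/10. 10⁻¹ ≡ 10 (mod 11) since 10·10 = 100 ≡ 1, so λ ≡ 2·10 ≡ 9.
  x = λ² - 6 - 6 = 81 - 12 ≡ 3; y = λ·(6 - 3) - 5 ≡ 0. → (3, 0)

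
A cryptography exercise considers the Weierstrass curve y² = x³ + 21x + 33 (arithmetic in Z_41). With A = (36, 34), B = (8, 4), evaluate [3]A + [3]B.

O

First 3A:
Repeated addition: build up to 3A.
2A: tangent at (36, 34): λ = (3·36² + 21)/(2·34) ≡ 14/27. 27⁻¹ ≡ 38 (mod 41) since 27·38 = 1026 ≡ 1, so λ ≡ 14·38 ≡ 40.
  x = λ² - 36 - 36 = 1600 - 72 ≡ 11; y = λ·(36 - 11) - 34 ≡ 23. → (11, 23)
3A: (11, 23) + (36, 34). λ = (34 - 23)/(36 - 11) ≡ 11/25 mod 41. 25⁻¹ ≡ 23 (mod 41) since 25·23 = 575 ≡ 1, so λ ≡ 7.
  x = λ² - 11 - 36 = 49 - 47 ≡ 2; y = λ·(11 - 2) - 23 ≡ 40. → (2, 40)
3A = (2, 40).
Next 3B:
Repeated addition: build up to 3B.
2B: tangent at (8, 4): λ = (3·8² + 21)/(2·4) ≡ 8/8. 8⁻¹ ≡ 36 (mod 41) since 8·36 = 288 ≡ 1, so λ ≡ 8·36 ≡ 1.
  x = λ² - 8 - 8 = 1 - 16 ≡ 26; y = λ·(8 - 26) - 4 ≡ 19. → (26, 19)
3B: (26, 19) + (8, 4). λ = (4 - 19)/(8 - 26) ≡ 26/23 mod 41. 23⁻¹ ≡ 25 (mod 41), so λ ≡ 35.
  x = λ² - 26 - 8 = 1225 - 34 ≡ 2; y = λ·(26 - 2) - 19 ≡ 1. → (2, 1)
3B = (2, 1).
Finally 3A + 3B:
(2, 40) + (2, 1): same x and y₁ ≡ -y₂, so the sum is ∞.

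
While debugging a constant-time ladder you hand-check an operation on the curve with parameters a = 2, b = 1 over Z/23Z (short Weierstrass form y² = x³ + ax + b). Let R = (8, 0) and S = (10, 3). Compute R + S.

(8, 0) + (10, 3). λ = (3 - 0)/(10 - 8) ≡ 3/2 mod 23. 2⁻¹ ≡ 12 (mod 23), so λ ≡ 13.
  x = λ² - 8 - 10 = 169 - 18 ≡ 13; y = λ·(8 - 13) - 0 ≡ 4. → (13, 4)

(13, 4)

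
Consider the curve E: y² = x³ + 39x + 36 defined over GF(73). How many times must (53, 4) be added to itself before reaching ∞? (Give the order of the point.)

2P: tangent at (53, 4): λ = (3·53² + 39)/(2·4) ≡ 71/8. 8⁻¹ ≡ 64 (mod 73), so λ ≡ 71·64 ≡ 18.
  x = λ² - 53 - 53 = 324 - 106 ≡ 72; y = λ·(53 - 72) - 4 ≡ 19. → (72, 19)
3P: (72, 19) + (53, 4). λ = (4 - 19)/(53 - 72) ≡ 58/54 mod 73. 54⁻¹ ≡ 23 (mod 73) since 54·23 = 1242 ≡ 1, so λ ≡ 20.
  x = λ² - 72 - 53 = 400 - 125 ≡ 56; y = λ·(72 - 56) - 19 ≡ 9. → (56, 9)
4P: (56, 9) + (53, 4). λ = (4 - 9)/(53 - 56) ≡ 68/70 mod 73. 70⁻¹ ≡ 24 (mod 73), so λ ≡ 26.
  x = λ² - 56 - 53 = 676 - 109 ≡ 56; y = λ·(56 - 56) - 9 ≡ 64. → (56, 64)
5P: (56, 64) + (53, 4). λ = (4 - 64)/(53 - 56) ≡ 13/70 mod 73. 70⁻¹ ≡ 24 (mod 73), so λ ≡ 20.
  x = λ² - 56 - 53 = 400 - 109 ≡ 72; y = λ·(56 - 72) - 64 ≡ 54. → (72, 54)
6P: (72, 54) + (53, 4). λ = (4 - 54)/(53 - 72) ≡ 23/54 mod 73. 54⁻¹ ≡ 23 (mod 73) since 54·23 = 1242 ≡ 1, so λ ≡ 18.
  x = λ² - 72 - 53 = 324 - 125 ≡ 53; y = λ·(72 - 53) - 54 ≡ 69. → (53, 69)
7P: (53, 69) + (53, 4): same x and y₁ ≡ -y₂, so the sum is ∞.
7P = ∞, so the order is 7.

7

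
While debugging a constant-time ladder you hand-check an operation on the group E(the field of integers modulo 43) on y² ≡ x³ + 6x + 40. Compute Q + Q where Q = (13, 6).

tangent at (13, 6): λ = (3·13² + 6)/(2·6) ≡ 40/12. 12⁻¹ ≡ 18 (mod 43), so λ ≡ 40·18 ≡ 32.
  x = λ² - 13 - 13 = 1024 - 26 ≡ 9; y = λ·(13 - 9) - 6 ≡ 36. → (9, 36)

(9, 36)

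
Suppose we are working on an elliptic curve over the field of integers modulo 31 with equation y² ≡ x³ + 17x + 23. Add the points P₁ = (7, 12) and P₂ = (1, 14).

(7, 12) + (1, 14). λ = (14 - 12)/(1 - 7) ≡ 2/25 mod 31. 25⁻¹ ≡ 5 (mod 31) since 25·5 = 125 ≡ 1, so λ ≡ 10.
  x = λ² - 7 - 1 = 100 - 8 ≡ 30; y = λ·(7 - 30) - 12 ≡ 6. → (30, 6)

(30, 6)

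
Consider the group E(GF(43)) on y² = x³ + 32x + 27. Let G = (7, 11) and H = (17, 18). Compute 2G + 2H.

First 2G:
Repeated addition: build up to 2G.
2G: tangent at (7, 11): λ = (3·7² + 32)/(2·11) ≡ 7/22. 22⁻¹ ≡ 2 (mod 43), so λ ≡ 7·2 ≡ 14.
  x = λ² - 7 - 7 = 196 - 14 ≡ 10; y = λ·(7 - 10) - 11 ≡ 33. → (10, 33)
2G = (10, 33).
Next 2H:
Repeated addition: build up to 2H.
2H: tangent at (17, 18): λ = (3·17² + 32)/(2·18) ≡ 39/36. 36⁻¹ ≡ 6 (mod 43) since 36·6 = 216 ≡ 1, so λ ≡ 39·6 ≡ 19.
  x = λ² - 17 - 17 = 361 - 34 ≡ 26; y = λ·(17 - 26) - 18 ≡ 26. → (26, 26)
2H = (26, 26).
Finally 2G + 2H:
(10, 33) + (26, 26). λ = (26 - 33)/(26 - 10) ≡ 36/16 mod 43. 16⁻¹ ≡ 35 (mod 43), so λ ≡ 13.
  x = λ² - 10 - 26 = 169 - 36 ≡ 4; y = λ·(10 - 4) - 33 ≡ 2. → (4, 2)

(4, 2)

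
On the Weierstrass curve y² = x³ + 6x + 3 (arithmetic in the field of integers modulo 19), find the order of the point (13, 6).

12

2P: tangent at (13, 6): λ = (3·13² + 6)/(2·6) ≡ 0/12. 12⁻¹ ≡ 8 (mod 19) since 12·8 = 96 ≡ 1, so λ ≡ 0·8 ≡ 0.
  x = λ² - 13 - 13 = 0 - 26 ≡ 12; y = λ·(13 - 12) - 6 ≡ 13. → (12, 13)
3P: (12, 13) + (13, 6). λ = (6 - 13)/(13 - 12) ≡ 12/1 mod 19. 1⁻¹ ≡ 1 (mod 19), so λ ≡ 12.
  x = λ² - 12 - 13 = 144 - 25 ≡ 5; y = λ·(12 - 5) - 13 ≡ 14. → (5, 14)
4P: (5, 14) + (13, 6). λ = (6 - 14)/(13 - 5) ≡ 11/8 mod 19. 8⁻¹ ≡ 12 (mod 19) since 8·12 = 96 ≡ 1, so λ ≡ 18.
  x = λ² - 5 - 13 = 324 - 18 ≡ 2; y = λ·(5 - 2) - 14 ≡ 2. → (2, 2)
5P: (2, 2) + (13, 6). λ = (6 - 2)/(13 - 2) ≡ 4/11 mod 19. 11⁻¹ ≡ 7 (mod 19) since 11·7 = 77 ≡ 1, so λ ≡ 9.
  x = λ² - 2 - 13 = 81 - 15 ≡ 9; y = λ·(2 - 9) - 2 ≡ 11. → (9, 11)
6P: (9, 11) + (13, 6). λ = (6 - 11)/(13 - 9) ≡ 14/4 mod 19. 4⁻¹ ≡ 5 (mod 19), so λ ≡ 13.
  x = λ² - 9 - 13 = 169 - 22 ≡ 14; y = λ·(9 - 14) - 11 ≡ 0. → (14, 0)
7P: (14, 0) + (13, 6). λ = (6 - 0)/(13 - 14) ≡ 6/18 mod 19. 18⁻¹ ≡ 18 (mod 19), so λ ≡ 13.
  x = λ² - 14 - 13 = 169 - 27 ≡ 9; y = λ·(14 - 9) - 0 ≡ 8. → (9, 8)
8P: (9, 8) + (13, 6). λ = (6 - 8)/(13 - 9) ≡ 17/4 mod 19. 4⁻¹ ≡ 5 (mod 19), so λ ≡ 9.
  x = λ² - 9 - 13 = 81 - 22 ≡ 2; y = λ·(9 - 2) - 8 ≡ 17. → (2, 17)
9P: (2, 17) + (13, 6). λ = (6 - 17)/(13 - 2) ≡ 8/11 mod 19. 11⁻¹ ≡ 7 (mod 19) since 11·7 = 77 ≡ 1, so λ ≡ 18.
  x = λ² - 2 - 13 = 324 - 15 ≡ 5; y = λ·(2 - 5) - 17 ≡ 5. → (5, 5)
10P: (5, 5) + (13, 6). λ = (6 - 5)/(13 - 5) ≡ 1/8 mod 19. 8⁻¹ ≡ 12 (mod 19) since 8·12 = 96 ≡ 1, so λ ≡ 12.
  x = λ² - 5 - 13 = 144 - 18 ≡ 12; y = λ·(5 - 12) - 5 ≡ 6. → (12, 6)
11P: (12, 6) + (13, 6). λ = (6 - 6)/(13 - 12) ≡ 0/1 mod 19. 1⁻¹ ≡ 1 (mod 19) since 1·1 = 1 ≡ 1, so λ ≡ 0.
  x = λ² - 12 - 13 = 0 - 25 ≡ 13; y = λ·(12 - 13) - 6 ≡ 13. → (13, 13)
12P: (13, 13) + (13, 6): same x and y₁ ≡ -y₂, so the sum is O.
12P = O, so the order is 12.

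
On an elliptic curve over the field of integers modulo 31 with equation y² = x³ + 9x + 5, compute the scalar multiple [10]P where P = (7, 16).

(10, 14)

Repeated addition: build up to 10P.
2P: tangent at (7, 16): λ = (3·7² + 9)/(2·16) ≡ 1/1. 1⁻¹ ≡ 1 (mod 31) since 1·1 = 1 ≡ 1, so λ ≡ 1·1 ≡ 1.
  x = λ² - 7 - 7 = 1 - 14 ≡ 18; y = λ·(7 - 18) - 16 ≡ 4. → (18, 4)
3P: (18, 4) + (7, 16). λ = (16 - 4)/(7 - 18) ≡ 12/20 mod 31. 20⁻¹ ≡ 14 (mod 31), so λ ≡ 13.
  x = λ² - 18 - 7 = 169 - 25 ≡ 20; y = λ·(18 - 20) - 4 ≡ 1. → (20, 1)
4P: (20, 1) + (7, 16). λ = (16 - 1)/(7 - 20) ≡ 15/18 mod 31. 18⁻¹ ≡ 19 (mod 31) since 18·19 = 342 ≡ 1, so λ ≡ 6.
  x = λ² - 20 - 7 = 36 - 27 ≡ 9; y = λ·(20 - 9) - 1 ≡ 3. → (9, 3)
5P: (9, 3) + (7, 16). λ = (16 - 3)/(7 - 9) ≡ 13/29 mod 31. 29⁻¹ ≡ 15 (mod 31), so λ ≡ 9.
  x = λ² - 9 - 7 = 81 - 16 ≡ 3; y = λ·(9 - 3) - 3 ≡ 20. → (3, 20)
6P: (3, 20) + (7, 16). λ = (16 - 20)/(7 - 3) ≡ 27/4 mod 31. 4⁻¹ ≡ 8 (mod 31) since 4·8 = 32 ≡ 1, so λ ≡ 30.
  x = λ² - 3 - 7 = 900 - 10 ≡ 22; y = λ·(3 - 22) - 20 ≡ 30. → (22, 30)
7P: (22, 30) + (7, 16). λ = (16 - 30)/(7 - 22) ≡ 17/16 mod 31. 16⁻¹ ≡ 2 (mod 31) since 16·2 = 32 ≡ 1, so λ ≡ 3.
  x = λ² - 22 - 7 = 9 - 29 ≡ 11; y = λ·(22 - 11) - 30 ≡ 3. → (11, 3)
8P: (11, 3) + (7, 16). λ = (16 - 3)/(7 - 11) ≡ 13/27 mod 31. 27⁻¹ ≡ 23 (mod 31) since 27·23 = 621 ≡ 1, so λ ≡ 20.
  x = λ² - 11 - 7 = 400 - 18 ≡ 10; y = λ·(11 - 10) - 3 ≡ 17. → (10, 17)
9P: (10, 17) + (7, 16). λ = (16 - 17)/(7 - 10) ≡ 30/28 mod 31. 28⁻¹ ≡ 10 (mod 31), so λ ≡ 21.
  x = λ² - 10 - 7 = 441 - 17 ≡ 21; y = λ·(10 - 21) - 17 ≡ 0. → (21, 0)
10P: (21, 0) + (7, 16). λ = (16 - 0)/(7 - 21) ≡ 16/17 mod 31. 17⁻¹ ≡ 11 (mod 31) since 17·11 = 187 ≡ 1, so λ ≡ 21.
  x = λ² - 21 - 7 = 441 - 28 ≡ 10; y = λ·(21 - 10) - 0 ≡ 14. → (10, 14)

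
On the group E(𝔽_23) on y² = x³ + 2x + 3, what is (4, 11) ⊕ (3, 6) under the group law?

(18, 11)

(4, 11) + (3, 6). λ = (6 - 11)/(3 - 4) ≡ 18/22 mod 23. 22⁻¹ ≡ 22 (mod 23), so λ ≡ 5.
  x = λ² - 4 - 3 = 25 - 7 ≡ 18; y = λ·(4 - 18) - 11 ≡ 11. → (18, 11)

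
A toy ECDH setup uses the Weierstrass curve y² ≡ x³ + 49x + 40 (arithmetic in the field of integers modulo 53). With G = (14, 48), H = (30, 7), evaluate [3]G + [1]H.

First 3G:
Repeated addition: build up to 3G.
2G: tangent at (14, 48): λ = (3·14² + 49)/(2·48) ≡ 1/43. 43⁻¹ ≡ 37 (mod 53), so λ ≡ 1·37 ≡ 37.
  x = λ² - 14 - 14 = 1369 - 28 ≡ 16; y = λ·(14 - 16) - 48 ≡ 37. → (16, 37)
3G: (16, 37) + (14, 48). λ = (48 - 37)/(14 - 16) ≡ 11/51 mod 53. 51⁻¹ ≡ 26 (mod 53), so λ ≡ 21.
  x = λ² - 16 - 14 = 441 - 30 ≡ 40; y = λ·(16 - 40) - 37 ≡ 42. → (40, 42)
3G = (40, 42).
Finally 3G + H:
(40, 42) + (30, 7). λ = (7 - 42)/(30 - 40) ≡ 18/43 mod 53. 43⁻¹ ≡ 37 (mod 53) since 43·37 = 1591 ≡ 1, so λ ≡ 30.
  x = λ² - 40 - 30 = 900 - 70 ≡ 35; y = λ·(40 - 35) - 42 ≡ 2. → (35, 2)

(35, 2)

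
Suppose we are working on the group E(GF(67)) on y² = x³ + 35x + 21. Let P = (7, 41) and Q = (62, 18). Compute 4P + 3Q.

First 4P:
Repeated addition: build up to 4P.
2P: tangent at (7, 41): λ = (3·7² + 35)/(2·41) ≡ 48/15. 15⁻¹ ≡ 9 (mod 67), so λ ≡ 48·9 ≡ 30.
  x = λ² - 7 - 7 = 900 - 14 ≡ 15; y = λ·(7 - 15) - 41 ≡ 54. → (15, 54)
3P: (15, 54) + (7, 41). λ = (41 - 54)/(7 - 15) ≡ 54/59 mod 67. 59⁻¹ ≡ 25 (mod 67), so λ ≡ 10.
  x = λ² - 15 - 7 = 100 - 22 ≡ 11; y = λ·(15 - 11) - 54 ≡ 53. → (11, 53)
4P: (11, 53) + (7, 41). λ = (41 - 53)/(7 - 11) ≡ 55/63 mod 67. 63⁻¹ ≡ 50 (mod 67), so λ ≡ 3.
  x = λ² - 11 - 7 = 9 - 18 ≡ 58; y = λ·(11 - 58) - 53 ≡ 7. → (58, 7)
4P = (58, 7).
Next 3Q:
Repeated addition: build up to 3Q.
2Q: tangent at (62, 18): λ = (3·62² + 35)/(2·18) ≡ 43/36. 36⁻¹ ≡ 54 (mod 67) since 36·54 = 1944 ≡ 1, so λ ≡ 43·54 ≡ 44.
  x = λ² - 62 - 62 = 1936 - 124 ≡ 3; y = λ·(62 - 3) - 18 ≡ 32. → (3, 32)
3Q: (3, 32) + (62, 18). λ = (18 - 32)/(62 - 3) ≡ 53/59 mod 67. 59⁻¹ ≡ 25 (mod 67), so λ ≡ 52.
  x = λ² - 3 - 62 = 2704 - 65 ≡ 26; y = λ·(3 - 26) - 32 ≡ 45. → (26, 45)
3Q = (26, 45).
Finally 4P + 3Q:
(58, 7) + (26, 45). λ = (45 - 7)/(26 - 58) ≡ 38/35 mod 67. 35⁻¹ ≡ 23 (mod 67), so λ ≡ 3.
  x = λ² - 58 - 26 = 9 - 84 ≡ 59; y = λ·(58 - 59) - 7 ≡ 57. → (59, 57)

(59, 57)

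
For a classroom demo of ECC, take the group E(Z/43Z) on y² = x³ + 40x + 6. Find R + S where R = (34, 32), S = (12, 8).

(22, 28)

(34, 32) + (12, 8). λ = (8 - 32)/(12 - 34) ≡ 19/21 mod 43. 21⁻¹ ≡ 41 (mod 43) since 21·41 = 861 ≡ 1, so λ ≡ 5.
  x = λ² - 34 - 12 = 25 - 46 ≡ 22; y = λ·(34 - 22) - 32 ≡ 28. → (22, 28)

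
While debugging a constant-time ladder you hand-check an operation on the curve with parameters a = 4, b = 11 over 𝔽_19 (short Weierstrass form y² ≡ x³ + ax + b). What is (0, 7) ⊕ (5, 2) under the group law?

(0, 7) + (5, 2). λ = (2 - 7)/(5 - 0) ≡ 14/5 mod 19. 5⁻¹ ≡ 4 (mod 19), so λ ≡ 18.
  x = λ² - 0 - 5 = 324 - 5 ≡ 15; y = λ·(0 - 15) - 7 ≡ 8. → (15, 8)

(15, 8)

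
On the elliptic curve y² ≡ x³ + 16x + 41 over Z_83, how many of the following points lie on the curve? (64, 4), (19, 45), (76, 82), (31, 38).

3

(64, 4): 4² ≡ 16, rhs ≡ 16 → on.
(19, 45): 45² ≡ 33, rhs ≡ 66 → off.
(76, 82): 82² ≡ 1, rhs ≡ 1 → on.
(31, 38): 38² ≡ 33, rhs ≡ 33 → on.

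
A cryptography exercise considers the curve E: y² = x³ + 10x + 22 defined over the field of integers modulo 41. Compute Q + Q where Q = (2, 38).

tangent at (2, 38): λ = (3·2² + 10)/(2·38) ≡ 22/35. 35⁻¹ ≡ 34 (mod 41) since 35·34 = 1190 ≡ 1, so λ ≡ 22·34 ≡ 10.
  x = λ² - 2 - 2 = 100 - 4 ≡ 14; y = λ·(2 - 14) - 38 ≡ 6. → (14, 6)

(14, 6)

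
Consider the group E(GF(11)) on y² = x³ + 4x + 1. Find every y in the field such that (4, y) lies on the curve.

x³ + 4x + 1 = 81 ≡ 4 (mod 11).
Square roots of 4 mod 11: 2 and 9 (since 2² = 4 ≡ 4).

2, 9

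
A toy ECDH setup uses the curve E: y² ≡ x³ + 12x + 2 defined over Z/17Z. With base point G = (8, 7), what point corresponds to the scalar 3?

Repeated addition: build up to 3G.
2G: tangent at (8, 7): λ = (3·8² + 12)/(2·7) ≡ 0/14. 14⁻¹ ≡ 11 (mod 17) since 14·11 = 154 ≡ 1, so λ ≡ 0·11 ≡ 0.
  x = λ² - 8 - 8 = 0 - 16 ≡ 1; y = λ·(8 - 1) - 7 ≡ 10. → (1, 10)
3G: (1, 10) + (8, 7). λ = (7 - 10)/(8 - 1) ≡ 14/7 mod 17. 7⁻¹ ≡ 5 (mod 17), so λ ≡ 2.
  x = λ² - 1 - 8 = 4 - 9 ≡ 12; y = λ·(1 - 12) - 10 ≡ 2. → (12, 2)

(12, 2)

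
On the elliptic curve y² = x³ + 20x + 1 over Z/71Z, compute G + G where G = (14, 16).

tangent at (14, 16): λ = (3·14² + 20)/(2·16) ≡ 40/32. 32⁻¹ ≡ 20 (mod 71), so λ ≡ 40·20 ≡ 19.
  x = λ² - 14 - 14 = 361 - 28 ≡ 49; y = λ·(14 - 49) - 16 ≡ 29. → (49, 29)

(49, 29)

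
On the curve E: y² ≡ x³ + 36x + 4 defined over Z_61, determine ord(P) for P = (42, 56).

2P: tangent at (42, 56): λ = (3·42² + 36)/(2·56) ≡ 21/51. 51⁻¹ ≡ 6 (mod 61) since 51·6 = 306 ≡ 1, so λ ≡ 21·6 ≡ 4.
  x = λ² - 42 - 42 = 16 - 84 ≡ 54; y = λ·(42 - 54) - 56 ≡ 18. → (54, 18)
3P: (54, 18) + (42, 56). λ = (56 - 18)/(42 - 54) ≡ 38/49 mod 61. 49⁻¹ ≡ 5 (mod 61) since 49·5 = 245 ≡ 1, so λ ≡ 7.
  x = λ² - 54 - 42 = 49 - 96 ≡ 14; y = λ·(54 - 14) - 18 ≡ 18. → (14, 18)
4P: (14, 18) + (42, 56). λ = (56 - 18)/(42 - 14) ≡ 38/28 mod 61. 28⁻¹ ≡ 24 (mod 61), so λ ≡ 58.
  x = λ² - 14 - 42 = 3364 - 56 ≡ 14; y = λ·(14 - 14) - 18 ≡ 43. → (14, 43)
5P: (14, 43) + (42, 56). λ = (56 - 43)/(42 - 14) ≡ 13/28 mod 61. 28⁻¹ ≡ 24 (mod 61) since 28·24 = 672 ≡ 1, so λ ≡ 7.
  x = λ² - 14 - 42 = 49 - 56 ≡ 54; y = λ·(14 - 54) - 43 ≡ 43. → (54, 43)
6P: (54, 43) + (42, 56). λ = (56 - 43)/(42 - 54) ≡ 13/49 mod 61. 49⁻¹ ≡ 5 (mod 61) since 49·5 = 245 ≡ 1, so λ ≡ 4.
  x = λ² - 54 - 42 = 16 - 96 ≡ 42; y = λ·(54 - 42) - 43 ≡ 5. → (42, 5)
7P: (42, 5) + (42, 56): same x and y₁ ≡ -y₂, so the sum is 𝒪.
7P = 𝒪, so the order is 7.

7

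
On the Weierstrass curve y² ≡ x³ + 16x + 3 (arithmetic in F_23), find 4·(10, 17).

Write Q = (10, 17).
Double-and-add on 4 = (100)₂. Start with Q = (10, 17) for the leading 1-bit.
double: tangent at (10, 17): λ = (3·10² + 16)/(2·17) ≡ 17/11. 11⁻¹ ≡ 21 (mod 23) since 11·21 = 231 ≡ 1, so λ ≡ 17·21 ≡ 12.
  x = λ² - 10 - 10 = 144 - 20 ≡ 9; y = λ·(10 - 9) - 17 ≡ 18. → (9, 18)
double: tangent at (9, 18): λ = (3·9² + 16)/(2·18) ≡ 6/13. 13⁻¹ ≡ 16 (mod 23), so λ ≡ 6·16 ≡ 4.
  x = λ² - 9 - 9 = 16 - 18 ≡ 21; y = λ·(9 - 21) - 18 ≡ 3. → (21, 3)

(21, 3)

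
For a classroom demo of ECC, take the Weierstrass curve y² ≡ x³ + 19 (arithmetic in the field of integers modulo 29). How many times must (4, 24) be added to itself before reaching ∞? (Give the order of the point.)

2P: tangent at (4, 24): λ = (3·4² + 0)/(2·24) ≡ 19/19. 19⁻¹ ≡ 26 (mod 29), so λ ≡ 19·26 ≡ 1.
  x = λ² - 4 - 4 = 1 - 8 ≡ 22; y = λ·(4 - 22) - 24 ≡ 16. → (22, 16)
3P: (22, 16) + (4, 24). λ = (24 - 16)/(4 - 22) ≡ 8/11 mod 29. 11⁻¹ ≡ 8 (mod 29), so λ ≡ 6.
  x = λ² - 22 - 4 = 36 - 26 ≡ 10; y = λ·(22 - 10) - 16 ≡ 27. → (10, 27)
4P: (10, 27) + (4, 24). λ = (24 - 27)/(4 - 10) ≡ 26/23 mod 29. 23⁻¹ ≡ 24 (mod 29), so λ ≡ 15.
  x = λ² - 10 - 4 = 225 - 14 ≡ 8; y = λ·(10 - 8) - 27 ≡ 3. → (8, 3)
5P: (8, 3) + (4, 24). λ = (24 - 3)/(4 - 8) ≡ 21/25 mod 29. 25⁻¹ ≡ 7 (mod 29), so λ ≡ 2.
  x = λ² - 8 - 4 = 4 - 12 ≡ 21; y = λ·(8 - 21) - 3 ≡ 0. → (21, 0)
6P: (21, 0) + (4, 24). λ = (24 - 0)/(4 - 21) ≡ 24/12 mod 29. 12⁻¹ ≡ 17 (mod 29) since 12·17 = 204 ≡ 1, so λ ≡ 2.
  x = λ² - 21 - 4 = 4 - 25 ≡ 8; y = λ·(21 - 8) - 0 ≡ 26. → (8, 26)
7P: (8, 26) + (4, 24). λ = (24 - 26)/(4 - 8) ≡ 27/25 mod 29. 25⁻¹ ≡ 7 (mod 29) since 25·7 = 175 ≡ 1, so λ ≡ 15.
  x = λ² - 8 - 4 = 225 - 12 ≡ 10; y = λ·(8 - 10) - 26 ≡ 2. → (10, 2)
8P: (10, 2) + (4, 24). λ = (24 - 2)/(4 - 10) ≡ 22/23 mod 29. 23⁻¹ ≡ 24 (mod 29), so λ ≡ 6.
  x = λ² - 10 - 4 = 36 - 14 ≡ 22; y = λ·(10 - 22) - 2 ≡ 13. → (22, 13)
9P: (22, 13) + (4, 24). λ = (24 - 13)/(4 - 22) ≡ 11/11 mod 29. 11⁻¹ ≡ 8 (mod 29), so λ ≡ 1.
  x = λ² - 22 - 4 = 1 - 26 ≡ 4; y = λ·(22 - 4) - 13 ≡ 5. → (4, 5)
10P: (4, 5) + (4, 24): same x and y₁ ≡ -y₂, so the sum is ∞.
10P = ∞, so the order is 10.

10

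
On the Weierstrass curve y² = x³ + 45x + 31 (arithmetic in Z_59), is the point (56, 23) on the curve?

y² = 23² ≡ 57; x³ + 45x + 31 = 178167 ≡ 46 (mod 59). 57 ≠ 46.

no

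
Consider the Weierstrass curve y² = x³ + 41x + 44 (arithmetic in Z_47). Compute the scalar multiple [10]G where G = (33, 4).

Repeated addition: build up to 10G.
2G: tangent at (33, 4): λ = (3·33² + 41)/(2·4) ≡ 18/8. 8⁻¹ ≡ 6 (mod 47), so λ ≡ 18·6 ≡ 14.
  x = λ² - 33 - 33 = 196 - 66 ≡ 36; y = λ·(33 - 36) - 4 ≡ 1. → (36, 1)
3G: (36, 1) + (33, 4). λ = (4 - 1)/(33 - 36) ≡ 3/44 mod 47. 44⁻¹ ≡ 31 (mod 47) since 44·31 = 1364 ≡ 1, so λ ≡ 46.
  x = λ² - 36 - 33 = 2116 - 69 ≡ 26; y = λ·(36 - 26) - 1 ≡ 36. → (26, 36)
4G: (26, 36) + (33, 4). λ = (4 - 36)/(33 - 26) ≡ 15/7 mod 47. 7⁻¹ ≡ 27 (mod 47) since 7·27 = 189 ≡ 1, so λ ≡ 29.
  x = λ² - 26 - 33 = 841 - 59 ≡ 30; y = λ·(26 - 30) - 36 ≡ 36. → (30, 36)
5G: (30, 36) + (33, 4). λ = (4 - 36)/(33 - 30) ≡ 15/3 mod 47. 3⁻¹ ≡ 16 (mod 47) since 3·16 = 48 ≡ 1, so λ ≡ 5.
  x = λ² - 30 - 33 = 25 - 63 ≡ 9; y = λ·(30 - 9) - 36 ≡ 22. → (9, 22)
6G: (9, 22) + (33, 4). λ = (4 - 22)/(33 - 9) ≡ 29/24 mod 47. 24⁻¹ ≡ 2 (mod 47), so λ ≡ 11.
  x = λ² - 9 - 33 = 121 - 42 ≡ 32; y = λ·(9 - 32) - 22 ≡ 7. → (32, 7)
7G: (32, 7) + (33, 4). λ = (4 - 7)/(33 - 32) ≡ 44/1 mod 47. 1⁻¹ ≡ 1 (mod 47) since 1·1 = 1 ≡ 1, so λ ≡ 44.
  x = λ² - 32 - 33 = 1936 - 65 ≡ 38; y = λ·(32 - 38) - 7 ≡ 11. → (38, 11)
8G: (38, 11) + (33, 4). λ = (4 - 11)/(33 - 38) ≡ 40/42 mod 47. 42⁻¹ ≡ 28 (mod 47), so λ ≡ 39.
  x = λ² - 38 - 33 = 1521 - 71 ≡ 40; y = λ·(38 - 40) - 11 ≡ 5. → (40, 5)
9G: (40, 5) + (33, 4). λ = (4 - 5)/(33 - 40) ≡ 46/40 mod 47. 40⁻¹ ≡ 20 (mod 47), so λ ≡ 27.
  x = λ² - 40 - 33 = 729 - 73 ≡ 45; y = λ·(40 - 45) - 5 ≡ 1. → (45, 1)
10G: (45, 1) + (33, 4). λ = (4 - 1)/(33 - 45) ≡ 3/35 mod 47. 35⁻¹ ≡ 43 (mod 47), so λ ≡ 35.
  x = λ² - 45 - 33 = 1225 - 78 ≡ 19; y = λ·(45 - 19) - 1 ≡ 16. → (19, 16)

(19, 16)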